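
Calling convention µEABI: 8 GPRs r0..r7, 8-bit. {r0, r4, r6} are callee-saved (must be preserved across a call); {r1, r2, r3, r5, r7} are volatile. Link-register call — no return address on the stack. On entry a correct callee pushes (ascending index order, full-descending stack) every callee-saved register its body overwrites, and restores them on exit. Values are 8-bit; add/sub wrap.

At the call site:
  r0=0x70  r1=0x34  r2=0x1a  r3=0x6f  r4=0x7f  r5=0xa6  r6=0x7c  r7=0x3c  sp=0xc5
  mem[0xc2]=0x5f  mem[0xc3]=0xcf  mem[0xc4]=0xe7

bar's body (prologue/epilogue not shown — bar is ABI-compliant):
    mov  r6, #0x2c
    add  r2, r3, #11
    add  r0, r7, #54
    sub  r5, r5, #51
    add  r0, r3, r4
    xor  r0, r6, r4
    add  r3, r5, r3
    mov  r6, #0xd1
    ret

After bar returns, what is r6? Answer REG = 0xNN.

prologue: push r0 -> mem[0xc4]=0x70, sp=0xc4
prologue: push r6 -> mem[0xc3]=0x7c, sp=0xc3
body[0] mov  r6, #0x2c -> r6=0x2c
body[1] add  r2, r3, #11 -> r2=0x7a
body[2] add  r0, r7, #54 -> r0=0x72
body[3] sub  r5, r5, #51 -> r5=0x73
body[4] add  r0, r3, r4 -> r0=0xee
body[5] xor  r0, r6, r4 -> r0=0x53
body[6] add  r3, r5, r3 -> r3=0xe2
body[7] mov  r6, #0xd1 -> r6=0xd1
epilogue: pop r6=0x7c, sp=0xc4
epilogue: pop r0=0x70, sp=0xc5
r6 is callee-saved -> restored

REG = 0x7c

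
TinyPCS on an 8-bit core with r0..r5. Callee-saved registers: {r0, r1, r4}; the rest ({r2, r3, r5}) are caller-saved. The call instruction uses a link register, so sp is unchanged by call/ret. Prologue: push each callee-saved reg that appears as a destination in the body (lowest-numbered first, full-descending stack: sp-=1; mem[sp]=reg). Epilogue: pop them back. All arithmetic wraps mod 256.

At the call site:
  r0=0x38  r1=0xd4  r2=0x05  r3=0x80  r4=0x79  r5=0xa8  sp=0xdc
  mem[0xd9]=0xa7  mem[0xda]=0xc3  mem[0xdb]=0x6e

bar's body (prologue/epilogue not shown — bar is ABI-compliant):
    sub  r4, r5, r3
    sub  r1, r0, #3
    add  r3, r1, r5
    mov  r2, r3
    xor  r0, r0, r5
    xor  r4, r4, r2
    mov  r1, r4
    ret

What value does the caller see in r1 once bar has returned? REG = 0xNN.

REG = 0xd4

prologue: push r0 → mem[0xdb]=0x38, sp=0xdb
prologue: push r1 → mem[0xda]=0xd4, sp=0xda
prologue: push r4 → mem[0xd9]=0x79, sp=0xd9
body[0] sub  r4, r5, r3 → r4=0x28
body[1] sub  r1, r0, #3 → r1=0x35
body[2] add  r3, r1, r5 → r3=0xdd
body[3] mov  r2, r3 → r2=0xdd
body[4] xor  r0, r0, r5 → r0=0x90
body[5] xor  r4, r4, r2 → r4=0xf5
body[6] mov  r1, r4 → r1=0xf5
epilogue: pop r4=0x79, sp=0xda
epilogue: pop r1=0xd4, sp=0xdb
epilogue: pop r0=0x38, sp=0xdc
r1 is callee-saved → restored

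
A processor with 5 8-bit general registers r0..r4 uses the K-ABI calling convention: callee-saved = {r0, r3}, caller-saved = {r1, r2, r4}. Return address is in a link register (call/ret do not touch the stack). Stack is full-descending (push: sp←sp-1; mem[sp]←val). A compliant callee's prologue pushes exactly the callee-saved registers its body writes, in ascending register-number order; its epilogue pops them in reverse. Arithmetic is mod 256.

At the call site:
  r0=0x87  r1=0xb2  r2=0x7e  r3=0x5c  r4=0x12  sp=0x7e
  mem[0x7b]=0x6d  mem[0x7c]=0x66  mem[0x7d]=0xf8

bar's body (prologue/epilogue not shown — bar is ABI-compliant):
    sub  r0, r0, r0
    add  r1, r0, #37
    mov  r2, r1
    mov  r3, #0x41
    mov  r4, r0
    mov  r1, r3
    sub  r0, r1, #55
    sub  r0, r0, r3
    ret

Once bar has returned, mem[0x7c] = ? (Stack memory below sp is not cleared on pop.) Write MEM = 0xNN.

prologue: push r0 → mem[0x7d]=0x87, sp=0x7d
prologue: push r3 → mem[0x7c]=0x5c, sp=0x7c
body[0] sub  r0, r0, r0 → r0=0x00
body[1] add  r1, r0, #37 → r1=0x25
body[2] mov  r2, r1 → r2=0x25
body[3] mov  r3, #0x41 → r3=0x41
body[4] mov  r4, r0 → r4=0x00
body[5] mov  r1, r3 → r1=0x41
body[6] sub  r0, r1, #55 → r0=0x0a
body[7] sub  r0, r0, r3 → r0=0xc9
epilogue: pop r3=0x5c, sp=0x7d
epilogue: pop r0=0x87, sp=0x7e
prologue pushed ['r0', 'r3'] at ['0x7d', '0x7c']

MEM = 0x5c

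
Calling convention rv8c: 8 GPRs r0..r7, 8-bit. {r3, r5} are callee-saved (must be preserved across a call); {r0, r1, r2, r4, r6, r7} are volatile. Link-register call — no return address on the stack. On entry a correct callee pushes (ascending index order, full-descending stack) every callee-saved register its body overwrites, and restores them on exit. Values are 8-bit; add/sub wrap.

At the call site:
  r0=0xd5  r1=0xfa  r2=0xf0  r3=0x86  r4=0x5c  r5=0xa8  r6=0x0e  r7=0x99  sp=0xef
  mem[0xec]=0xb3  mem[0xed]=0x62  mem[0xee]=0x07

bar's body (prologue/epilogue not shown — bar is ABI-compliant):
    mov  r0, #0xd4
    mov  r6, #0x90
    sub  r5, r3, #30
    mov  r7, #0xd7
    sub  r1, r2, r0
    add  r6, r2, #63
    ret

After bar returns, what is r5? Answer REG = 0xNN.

REG = 0xa8

prologue: push r5 -> mem[0xee]=0xa8, sp=0xee
body[0] mov  r0, #0xd4 -> r0=0xd4
body[1] mov  r6, #0x90 -> r6=0x90
body[2] sub  r5, r3, #30 -> r5=0x68
body[3] mov  r7, #0xd7 -> r7=0xd7
body[4] sub  r1, r2, r0 -> r1=0x1c
body[5] add  r6, r2, #63 -> r6=0x2f
epilogue: pop r5=0xa8, sp=0xef
r5 is callee-saved -> restored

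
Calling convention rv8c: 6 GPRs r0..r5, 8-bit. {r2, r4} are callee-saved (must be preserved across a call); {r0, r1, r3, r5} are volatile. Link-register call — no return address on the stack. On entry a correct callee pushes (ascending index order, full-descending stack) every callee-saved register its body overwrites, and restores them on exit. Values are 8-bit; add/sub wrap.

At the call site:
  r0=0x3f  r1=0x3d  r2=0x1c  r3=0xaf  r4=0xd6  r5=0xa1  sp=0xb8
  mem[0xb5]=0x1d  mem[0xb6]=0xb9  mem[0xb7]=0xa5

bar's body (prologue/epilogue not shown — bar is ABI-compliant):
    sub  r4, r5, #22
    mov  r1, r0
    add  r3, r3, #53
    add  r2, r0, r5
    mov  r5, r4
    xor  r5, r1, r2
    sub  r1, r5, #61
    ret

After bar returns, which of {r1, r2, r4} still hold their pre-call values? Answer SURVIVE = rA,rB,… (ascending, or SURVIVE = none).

prologue: push r2 -> mem[0xb7]=0x1c, sp=0xb7
prologue: push r4 -> mem[0xb6]=0xd6, sp=0xb6
body[0] sub  r4, r5, #22 -> r4=0x8b
body[1] mov  r1, r0 -> r1=0x3f
body[2] add  r3, r3, #53 -> r3=0xe4
body[3] add  r2, r0, r5 -> r2=0xe0
body[4] mov  r5, r4 -> r5=0x8b
body[5] xor  r5, r1, r2 -> r5=0xdf
body[6] sub  r1, r5, #61 -> r1=0xa2
epilogue: pop r4=0xd6, sp=0xb7
epilogue: pop r2=0x1c, sp=0xb8
r1: caller-saved, written=True
r2: callee-saved, written=True
r4: callee-saved, written=True

SURVIVE = r2,r4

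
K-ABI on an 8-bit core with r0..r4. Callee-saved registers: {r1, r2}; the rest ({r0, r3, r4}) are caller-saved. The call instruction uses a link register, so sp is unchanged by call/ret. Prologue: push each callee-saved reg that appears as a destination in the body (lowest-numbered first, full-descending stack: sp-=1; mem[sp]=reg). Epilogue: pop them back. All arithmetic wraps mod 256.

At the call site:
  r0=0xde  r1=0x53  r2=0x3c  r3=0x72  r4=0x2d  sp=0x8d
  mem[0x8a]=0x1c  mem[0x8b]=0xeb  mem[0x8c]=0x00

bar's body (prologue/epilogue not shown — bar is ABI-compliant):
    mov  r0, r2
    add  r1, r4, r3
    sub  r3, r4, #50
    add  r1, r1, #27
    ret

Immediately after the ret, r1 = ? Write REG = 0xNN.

REG = 0x53

prologue: push r1 -> mem[0x8c]=0x53, sp=0x8c
body[0] mov  r0, r2 -> r0=0x3c
body[1] add  r1, r4, r3 -> r1=0x9f
body[2] sub  r3, r4, #50 -> r3=0xfb
body[3] add  r1, r1, #27 -> r1=0xba
epilogue: pop r1=0x53, sp=0x8d
r1 is callee-saved -> restored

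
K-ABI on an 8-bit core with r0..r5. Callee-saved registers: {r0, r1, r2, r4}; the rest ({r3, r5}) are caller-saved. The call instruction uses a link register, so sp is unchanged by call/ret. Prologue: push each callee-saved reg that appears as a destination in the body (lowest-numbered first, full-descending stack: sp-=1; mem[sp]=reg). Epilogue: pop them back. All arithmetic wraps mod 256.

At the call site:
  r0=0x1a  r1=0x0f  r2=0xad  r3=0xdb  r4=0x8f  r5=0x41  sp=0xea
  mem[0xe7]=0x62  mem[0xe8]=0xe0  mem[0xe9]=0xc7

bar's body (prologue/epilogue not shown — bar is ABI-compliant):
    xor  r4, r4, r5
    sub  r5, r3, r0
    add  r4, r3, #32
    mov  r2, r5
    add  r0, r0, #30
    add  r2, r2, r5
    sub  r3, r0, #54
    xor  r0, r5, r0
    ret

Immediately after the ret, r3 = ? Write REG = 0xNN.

REG = 0x02

prologue: push r0 -> mem[0xe9]=0x1a, sp=0xe9
prologue: push r2 -> mem[0xe8]=0xad, sp=0xe8
prologue: push r4 -> mem[0xe7]=0x8f, sp=0xe7
body[0] xor  r4, r4, r5 -> r4=0xce
body[1] sub  r5, r3, r0 -> r5=0xc1
body[2] add  r4, r3, #32 -> r4=0xfb
body[3] mov  r2, r5 -> r2=0xc1
body[4] add  r0, r0, #30 -> r0=0x38
body[5] add  r2, r2, r5 -> r2=0x82
body[6] sub  r3, r0, #54 -> r3=0x02
body[7] xor  r0, r5, r0 -> r0=0xf9
epilogue: pop r4=0x8f, sp=0xe8
epilogue: pop r2=0xad, sp=0xe9
epilogue: pop r0=0x1a, sp=0xea
r3 is caller-saved -> body value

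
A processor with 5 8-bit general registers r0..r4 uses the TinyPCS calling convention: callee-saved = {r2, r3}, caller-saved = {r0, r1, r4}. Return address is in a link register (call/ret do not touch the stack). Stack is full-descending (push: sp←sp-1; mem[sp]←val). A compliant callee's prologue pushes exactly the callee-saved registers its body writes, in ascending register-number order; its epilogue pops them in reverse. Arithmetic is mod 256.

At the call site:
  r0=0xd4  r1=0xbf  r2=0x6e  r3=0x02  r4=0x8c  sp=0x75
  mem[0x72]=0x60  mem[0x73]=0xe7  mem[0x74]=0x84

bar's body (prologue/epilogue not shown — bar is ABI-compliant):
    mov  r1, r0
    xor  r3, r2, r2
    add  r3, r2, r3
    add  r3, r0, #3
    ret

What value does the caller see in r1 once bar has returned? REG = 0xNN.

REG = 0xd4

prologue: push r3 -> mem[0x74]=0x02, sp=0x74
body[0] mov  r1, r0 -> r1=0xd4
body[1] xor  r3, r2, r2 -> r3=0x00
body[2] add  r3, r2, r3 -> r3=0x6e
body[3] add  r3, r0, #3 -> r3=0xd7
epilogue: pop r3=0x02, sp=0x75
r1 is caller-saved -> body value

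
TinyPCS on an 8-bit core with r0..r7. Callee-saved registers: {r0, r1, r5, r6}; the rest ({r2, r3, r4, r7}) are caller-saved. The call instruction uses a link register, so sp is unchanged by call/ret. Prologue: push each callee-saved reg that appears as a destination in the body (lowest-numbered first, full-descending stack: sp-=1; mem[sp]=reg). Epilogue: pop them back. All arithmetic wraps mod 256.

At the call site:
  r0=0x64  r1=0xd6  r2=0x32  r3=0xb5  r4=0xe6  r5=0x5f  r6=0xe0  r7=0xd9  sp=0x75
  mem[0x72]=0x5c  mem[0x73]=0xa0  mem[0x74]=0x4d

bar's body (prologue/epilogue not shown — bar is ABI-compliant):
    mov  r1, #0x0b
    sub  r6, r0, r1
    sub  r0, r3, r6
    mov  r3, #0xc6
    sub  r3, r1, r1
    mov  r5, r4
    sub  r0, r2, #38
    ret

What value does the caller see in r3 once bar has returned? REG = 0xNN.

REG = 0x00

prologue: push r0 -> mem[0x74]=0x64, sp=0x74
prologue: push r1 -> mem[0x73]=0xd6, sp=0x73
prologue: push r5 -> mem[0x72]=0x5f, sp=0x72
prologue: push r6 -> mem[0x71]=0xe0, sp=0x71
body[0] mov  r1, #0x0b -> r1=0x0b
body[1] sub  r6, r0, r1 -> r6=0x59
body[2] sub  r0, r3, r6 -> r0=0x5c
body[3] mov  r3, #0xc6 -> r3=0xc6
body[4] sub  r3, r1, r1 -> r3=0x00
body[5] mov  r5, r4 -> r5=0xe6
body[6] sub  r0, r2, #38 -> r0=0x0c
epilogue: pop r6=0xe0, sp=0x72
epilogue: pop r5=0x5f, sp=0x73
epilogue: pop r1=0xd6, sp=0x74
epilogue: pop r0=0x64, sp=0x75
r3 is caller-saved -> body value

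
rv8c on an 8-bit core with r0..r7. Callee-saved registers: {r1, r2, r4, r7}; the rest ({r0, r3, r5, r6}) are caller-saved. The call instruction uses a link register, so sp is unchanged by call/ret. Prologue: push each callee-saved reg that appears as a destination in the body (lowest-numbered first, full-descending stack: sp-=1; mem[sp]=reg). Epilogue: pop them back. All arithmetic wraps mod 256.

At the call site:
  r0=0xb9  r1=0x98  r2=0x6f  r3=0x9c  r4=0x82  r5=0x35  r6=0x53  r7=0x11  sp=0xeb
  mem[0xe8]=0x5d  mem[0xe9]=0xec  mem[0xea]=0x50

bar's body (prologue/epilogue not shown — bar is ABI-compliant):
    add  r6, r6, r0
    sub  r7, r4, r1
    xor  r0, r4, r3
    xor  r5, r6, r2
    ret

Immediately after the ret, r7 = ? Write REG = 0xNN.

prologue: push r7 → mem[0xea]=0x11, sp=0xea
body[0] add  r6, r6, r0 → r6=0x0c
body[1] sub  r7, r4, r1 → r7=0xea
body[2] xor  r0, r4, r3 → r0=0x1e
body[3] xor  r5, r6, r2 → r5=0x63
epilogue: pop r7=0x11, sp=0xeb
r7 is callee-saved → restored

REG = 0x11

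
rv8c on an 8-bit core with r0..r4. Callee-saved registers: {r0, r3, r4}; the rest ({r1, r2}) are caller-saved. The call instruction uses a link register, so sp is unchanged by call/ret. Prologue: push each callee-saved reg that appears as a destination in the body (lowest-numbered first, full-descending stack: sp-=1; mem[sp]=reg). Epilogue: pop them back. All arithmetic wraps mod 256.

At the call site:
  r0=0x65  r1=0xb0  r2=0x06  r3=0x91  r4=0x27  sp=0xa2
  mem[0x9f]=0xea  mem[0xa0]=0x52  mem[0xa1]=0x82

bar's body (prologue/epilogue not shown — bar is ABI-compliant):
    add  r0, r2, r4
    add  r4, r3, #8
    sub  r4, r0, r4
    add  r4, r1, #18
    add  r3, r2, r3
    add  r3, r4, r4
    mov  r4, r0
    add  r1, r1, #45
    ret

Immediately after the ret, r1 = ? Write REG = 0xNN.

REG = 0xdd

prologue: push r0 → mem[0xa1]=0x65, sp=0xa1
prologue: push r3 → mem[0xa0]=0x91, sp=0xa0
prologue: push r4 → mem[0x9f]=0x27, sp=0x9f
body[0] add  r0, r2, r4 → r0=0x2d
body[1] add  r4, r3, #8 → r4=0x99
body[2] sub  r4, r0, r4 → r4=0x94
body[3] add  r4, r1, #18 → r4=0xc2
body[4] add  r3, r2, r3 → r3=0x97
body[5] add  r3, r4, r4 → r3=0x84
body[6] mov  r4, r0 → r4=0x2d
body[7] add  r1, r1, #45 → r1=0xdd
epilogue: pop r4=0x27, sp=0xa0
epilogue: pop r3=0x91, sp=0xa1
epilogue: pop r0=0x65, sp=0xa2
r1 is caller-saved → body value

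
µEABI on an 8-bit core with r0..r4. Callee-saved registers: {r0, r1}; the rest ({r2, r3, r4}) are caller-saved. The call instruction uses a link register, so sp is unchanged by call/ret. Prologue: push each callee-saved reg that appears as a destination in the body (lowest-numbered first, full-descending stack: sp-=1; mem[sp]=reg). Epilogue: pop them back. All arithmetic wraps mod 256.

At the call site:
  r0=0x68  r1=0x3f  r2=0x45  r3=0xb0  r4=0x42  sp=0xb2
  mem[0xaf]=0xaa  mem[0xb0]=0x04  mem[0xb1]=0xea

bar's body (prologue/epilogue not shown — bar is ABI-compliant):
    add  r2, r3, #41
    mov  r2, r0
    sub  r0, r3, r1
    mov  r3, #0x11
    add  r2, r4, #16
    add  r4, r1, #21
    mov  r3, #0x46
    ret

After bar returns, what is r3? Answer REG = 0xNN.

REG = 0x46

prologue: push r0 -> mem[0xb1]=0x68, sp=0xb1
body[0] add  r2, r3, #41 -> r2=0xd9
body[1] mov  r2, r0 -> r2=0x68
body[2] sub  r0, r3, r1 -> r0=0x71
body[3] mov  r3, #0x11 -> r3=0x11
body[4] add  r2, r4, #16 -> r2=0x52
body[5] add  r4, r1, #21 -> r4=0x54
body[6] mov  r3, #0x46 -> r3=0x46
epilogue: pop r0=0x68, sp=0xb2
r3 is caller-saved -> body value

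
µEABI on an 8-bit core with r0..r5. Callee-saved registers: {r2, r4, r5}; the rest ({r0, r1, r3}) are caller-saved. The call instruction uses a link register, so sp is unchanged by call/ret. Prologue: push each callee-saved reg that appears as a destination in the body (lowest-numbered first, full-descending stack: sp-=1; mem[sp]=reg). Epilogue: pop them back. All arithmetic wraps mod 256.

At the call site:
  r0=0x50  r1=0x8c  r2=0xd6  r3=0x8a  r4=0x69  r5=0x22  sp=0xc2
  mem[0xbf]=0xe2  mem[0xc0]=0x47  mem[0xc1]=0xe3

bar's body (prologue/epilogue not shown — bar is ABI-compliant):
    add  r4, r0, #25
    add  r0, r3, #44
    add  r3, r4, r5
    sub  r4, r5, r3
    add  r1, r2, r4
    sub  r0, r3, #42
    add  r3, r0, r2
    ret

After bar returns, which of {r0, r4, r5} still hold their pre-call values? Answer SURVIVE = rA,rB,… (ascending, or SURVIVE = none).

SURVIVE = r4,r5

prologue: push r4 → mem[0xc1]=0x69, sp=0xc1
body[0] add  r4, r0, #25 → r4=0x69
body[1] add  r0, r3, #44 → r0=0xb6
body[2] add  r3, r4, r5 → r3=0x8b
body[3] sub  r4, r5, r3 → r4=0x97
body[4] add  r1, r2, r4 → r1=0x6d
body[5] sub  r0, r3, #42 → r0=0x61
body[6] add  r3, r0, r2 → r3=0x37
epilogue: pop r4=0x69, sp=0xc2
r0: caller-saved, written=True
r4: callee-saved, written=True
r5: callee-saved, written=False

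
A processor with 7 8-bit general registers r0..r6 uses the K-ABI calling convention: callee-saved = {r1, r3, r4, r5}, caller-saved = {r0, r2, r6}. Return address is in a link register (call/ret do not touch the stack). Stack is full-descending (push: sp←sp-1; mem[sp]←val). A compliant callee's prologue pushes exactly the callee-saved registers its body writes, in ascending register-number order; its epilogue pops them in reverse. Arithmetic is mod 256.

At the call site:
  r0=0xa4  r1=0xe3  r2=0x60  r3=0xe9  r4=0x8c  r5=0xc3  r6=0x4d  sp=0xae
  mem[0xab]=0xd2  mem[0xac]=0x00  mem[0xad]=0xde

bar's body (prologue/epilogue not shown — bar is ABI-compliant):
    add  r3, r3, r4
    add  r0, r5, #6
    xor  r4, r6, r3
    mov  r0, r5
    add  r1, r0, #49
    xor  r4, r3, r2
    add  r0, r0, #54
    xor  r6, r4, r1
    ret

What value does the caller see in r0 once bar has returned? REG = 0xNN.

REG = 0xf9

prologue: push r1 → mem[0xad]=0xe3, sp=0xad
prologue: push r3 → mem[0xac]=0xe9, sp=0xac
prologue: push r4 → mem[0xab]=0x8c, sp=0xab
body[0] add  r3, r3, r4 → r3=0x75
body[1] add  r0, r5, #6 → r0=0xc9
body[2] xor  r4, r6, r3 → r4=0x38
body[3] mov  r0, r5 → r0=0xc3
body[4] add  r1, r0, #49 → r1=0xf4
body[5] xor  r4, r3, r2 → r4=0x15
body[6] add  r0, r0, #54 → r0=0xf9
body[7] xor  r6, r4, r1 → r6=0xe1
epilogue: pop r4=0x8c, sp=0xac
epilogue: pop r3=0xe9, sp=0xad
epilogue: pop r1=0xe3, sp=0xae
r0 is caller-saved → body value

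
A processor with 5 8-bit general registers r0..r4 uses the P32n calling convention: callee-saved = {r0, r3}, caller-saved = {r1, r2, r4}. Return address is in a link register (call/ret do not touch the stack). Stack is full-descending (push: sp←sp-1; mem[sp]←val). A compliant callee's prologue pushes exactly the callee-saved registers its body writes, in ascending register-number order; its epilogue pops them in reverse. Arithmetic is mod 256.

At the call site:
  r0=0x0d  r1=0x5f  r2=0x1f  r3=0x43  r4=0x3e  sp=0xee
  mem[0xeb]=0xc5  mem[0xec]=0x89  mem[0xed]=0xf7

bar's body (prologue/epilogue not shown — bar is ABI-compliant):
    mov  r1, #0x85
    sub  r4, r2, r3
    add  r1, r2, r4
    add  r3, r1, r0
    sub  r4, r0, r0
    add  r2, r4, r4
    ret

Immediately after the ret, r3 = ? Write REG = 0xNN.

REG = 0x43

prologue: push r3 → mem[0xed]=0x43, sp=0xed
body[0] mov  r1, #0x85 → r1=0x85
body[1] sub  r4, r2, r3 → r4=0xdc
body[2] add  r1, r2, r4 → r1=0xfb
body[3] add  r3, r1, r0 → r3=0x08
body[4] sub  r4, r0, r0 → r4=0x00
body[5] add  r2, r4, r4 → r2=0x00
epilogue: pop r3=0x43, sp=0xee
r3 is callee-saved → restored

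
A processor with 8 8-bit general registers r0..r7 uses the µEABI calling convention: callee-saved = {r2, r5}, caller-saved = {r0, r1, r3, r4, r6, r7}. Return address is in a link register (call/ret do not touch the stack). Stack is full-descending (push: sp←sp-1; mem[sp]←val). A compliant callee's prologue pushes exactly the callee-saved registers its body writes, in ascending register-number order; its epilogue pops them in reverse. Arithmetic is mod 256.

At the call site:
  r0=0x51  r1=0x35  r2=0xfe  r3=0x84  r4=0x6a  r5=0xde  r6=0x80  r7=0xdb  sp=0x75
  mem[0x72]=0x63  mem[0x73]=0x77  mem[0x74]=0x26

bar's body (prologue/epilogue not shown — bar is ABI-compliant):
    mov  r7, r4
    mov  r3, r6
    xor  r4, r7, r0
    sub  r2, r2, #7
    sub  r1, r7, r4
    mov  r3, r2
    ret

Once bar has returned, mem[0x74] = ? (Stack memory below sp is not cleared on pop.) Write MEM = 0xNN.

prologue: push r2 -> mem[0x74]=0xfe, sp=0x74
body[0] mov  r7, r4 -> r7=0x6a
body[1] mov  r3, r6 -> r3=0x80
body[2] xor  r4, r7, r0 -> r4=0x3b
body[3] sub  r2, r2, #7 -> r2=0xf7
body[4] sub  r1, r7, r4 -> r1=0x2f
body[5] mov  r3, r2 -> r3=0xf7
epilogue: pop r2=0xfe, sp=0x75
prologue pushed ['r2'] at ['0x74']

MEM = 0xfe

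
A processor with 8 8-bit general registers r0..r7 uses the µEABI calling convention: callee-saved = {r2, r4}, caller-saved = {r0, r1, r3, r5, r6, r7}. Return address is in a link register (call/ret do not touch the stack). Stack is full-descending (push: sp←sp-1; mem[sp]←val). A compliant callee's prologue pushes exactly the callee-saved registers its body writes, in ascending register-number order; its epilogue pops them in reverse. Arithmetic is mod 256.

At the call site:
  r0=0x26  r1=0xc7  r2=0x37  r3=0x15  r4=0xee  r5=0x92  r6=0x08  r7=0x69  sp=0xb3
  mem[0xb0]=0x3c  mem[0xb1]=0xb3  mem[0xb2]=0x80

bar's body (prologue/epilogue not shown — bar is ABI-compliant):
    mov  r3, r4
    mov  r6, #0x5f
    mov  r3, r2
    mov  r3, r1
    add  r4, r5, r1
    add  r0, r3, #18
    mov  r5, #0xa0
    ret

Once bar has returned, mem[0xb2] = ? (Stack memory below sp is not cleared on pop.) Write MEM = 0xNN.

MEM = 0xee

prologue: push r4 -> mem[0xb2]=0xee, sp=0xb2
body[0] mov  r3, r4 -> r3=0xee
body[1] mov  r6, #0x5f -> r6=0x5f
body[2] mov  r3, r2 -> r3=0x37
body[3] mov  r3, r1 -> r3=0xc7
body[4] add  r4, r5, r1 -> r4=0x59
body[5] add  r0, r3, #18 -> r0=0xd9
body[6] mov  r5, #0xa0 -> r5=0xa0
epilogue: pop r4=0xee, sp=0xb3
prologue pushed ['r4'] at ['0xb2']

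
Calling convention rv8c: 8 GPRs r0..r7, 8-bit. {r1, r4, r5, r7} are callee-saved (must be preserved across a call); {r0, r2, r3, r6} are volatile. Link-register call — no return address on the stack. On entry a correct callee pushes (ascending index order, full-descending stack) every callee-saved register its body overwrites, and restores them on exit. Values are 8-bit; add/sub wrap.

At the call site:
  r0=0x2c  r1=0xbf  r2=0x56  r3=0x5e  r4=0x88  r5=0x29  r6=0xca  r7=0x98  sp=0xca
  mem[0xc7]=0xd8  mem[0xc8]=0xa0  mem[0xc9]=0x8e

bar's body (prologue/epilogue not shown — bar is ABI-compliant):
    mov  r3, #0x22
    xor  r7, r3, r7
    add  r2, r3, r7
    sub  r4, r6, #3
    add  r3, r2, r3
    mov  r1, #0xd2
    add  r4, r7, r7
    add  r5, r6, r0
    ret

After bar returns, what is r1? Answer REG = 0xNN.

REG = 0xbf

prologue: push r1 -> mem[0xc9]=0xbf, sp=0xc9
prologue: push r4 -> mem[0xc8]=0x88, sp=0xc8
prologue: push r5 -> mem[0xc7]=0x29, sp=0xc7
prologue: push r7 -> mem[0xc6]=0x98, sp=0xc6
body[0] mov  r3, #0x22 -> r3=0x22
body[1] xor  r7, r3, r7 -> r7=0xba
body[2] add  r2, r3, r7 -> r2=0xdc
body[3] sub  r4, r6, #3 -> r4=0xc7
body[4] add  r3, r2, r3 -> r3=0xfe
body[5] mov  r1, #0xd2 -> r1=0xd2
body[6] add  r4, r7, r7 -> r4=0x74
body[7] add  r5, r6, r0 -> r5=0xf6
epilogue: pop r7=0x98, sp=0xc7
epilogue: pop r5=0x29, sp=0xc8
epilogue: pop r4=0x88, sp=0xc9
epilogue: pop r1=0xbf, sp=0xca
r1 is callee-saved -> restored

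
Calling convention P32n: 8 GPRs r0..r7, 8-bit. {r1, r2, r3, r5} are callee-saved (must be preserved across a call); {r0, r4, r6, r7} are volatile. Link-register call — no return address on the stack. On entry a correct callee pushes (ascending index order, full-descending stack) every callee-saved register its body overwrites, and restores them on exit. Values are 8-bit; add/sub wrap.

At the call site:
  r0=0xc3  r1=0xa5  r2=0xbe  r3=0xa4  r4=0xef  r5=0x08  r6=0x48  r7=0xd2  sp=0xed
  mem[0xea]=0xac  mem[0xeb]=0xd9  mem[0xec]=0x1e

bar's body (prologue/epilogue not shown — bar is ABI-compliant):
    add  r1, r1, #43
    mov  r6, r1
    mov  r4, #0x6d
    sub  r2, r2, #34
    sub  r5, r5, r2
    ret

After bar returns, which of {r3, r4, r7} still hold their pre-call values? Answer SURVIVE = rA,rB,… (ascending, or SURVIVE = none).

SURVIVE = r3,r7

prologue: push r1 -> mem[0xec]=0xa5, sp=0xec
prologue: push r2 -> mem[0xeb]=0xbe, sp=0xeb
prologue: push r5 -> mem[0xea]=0x08, sp=0xea
body[0] add  r1, r1, #43 -> r1=0xd0
body[1] mov  r6, r1 -> r6=0xd0
body[2] mov  r4, #0x6d -> r4=0x6d
body[3] sub  r2, r2, #34 -> r2=0x9c
body[4] sub  r5, r5, r2 -> r5=0x6c
epilogue: pop r5=0x08, sp=0xeb
epilogue: pop r2=0xbe, sp=0xec
epilogue: pop r1=0xa5, sp=0xed
r3: callee-saved, written=False
r4: caller-saved, written=True
r7: caller-saved, written=False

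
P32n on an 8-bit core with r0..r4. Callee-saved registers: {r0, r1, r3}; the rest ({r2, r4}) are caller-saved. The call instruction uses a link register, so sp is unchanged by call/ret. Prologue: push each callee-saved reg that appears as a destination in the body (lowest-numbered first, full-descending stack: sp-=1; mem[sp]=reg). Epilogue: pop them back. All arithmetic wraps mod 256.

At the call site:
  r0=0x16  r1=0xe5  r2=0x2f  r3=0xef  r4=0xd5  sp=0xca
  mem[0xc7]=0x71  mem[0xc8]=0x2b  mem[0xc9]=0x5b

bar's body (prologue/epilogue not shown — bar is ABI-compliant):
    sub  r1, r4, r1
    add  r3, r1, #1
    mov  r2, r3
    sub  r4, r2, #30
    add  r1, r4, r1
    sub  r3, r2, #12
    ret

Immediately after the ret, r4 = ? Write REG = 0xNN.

REG = 0xd3

prologue: push r1 -> mem[0xc9]=0xe5, sp=0xc9
prologue: push r3 -> mem[0xc8]=0xef, sp=0xc8
body[0] sub  r1, r4, r1 -> r1=0xf0
body[1] add  r3, r1, #1 -> r3=0xf1
body[2] mov  r2, r3 -> r2=0xf1
body[3] sub  r4, r2, #30 -> r4=0xd3
body[4] add  r1, r4, r1 -> r1=0xc3
body[5] sub  r3, r2, #12 -> r3=0xe5
epilogue: pop r3=0xef, sp=0xc9
epilogue: pop r1=0xe5, sp=0xca
r4 is caller-saved -> body value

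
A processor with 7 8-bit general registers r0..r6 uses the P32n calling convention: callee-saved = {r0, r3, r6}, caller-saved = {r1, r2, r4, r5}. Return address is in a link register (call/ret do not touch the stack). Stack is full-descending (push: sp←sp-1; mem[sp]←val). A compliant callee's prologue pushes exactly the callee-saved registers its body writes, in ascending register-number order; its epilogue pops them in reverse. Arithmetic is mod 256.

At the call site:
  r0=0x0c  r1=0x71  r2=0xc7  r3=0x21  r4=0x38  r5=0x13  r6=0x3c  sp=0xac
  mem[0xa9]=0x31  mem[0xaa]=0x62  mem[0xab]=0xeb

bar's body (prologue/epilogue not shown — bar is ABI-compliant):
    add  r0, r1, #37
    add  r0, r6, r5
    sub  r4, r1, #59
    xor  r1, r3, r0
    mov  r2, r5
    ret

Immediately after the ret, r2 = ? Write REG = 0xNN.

prologue: push r0 → mem[0xab]=0x0c, sp=0xab
body[0] add  r0, r1, #37 → r0=0x96
body[1] add  r0, r6, r5 → r0=0x4f
body[2] sub  r4, r1, #59 → r4=0x36
body[3] xor  r1, r3, r0 → r1=0x6e
body[4] mov  r2, r5 → r2=0x13
epilogue: pop r0=0x0c, sp=0xac
r2 is caller-saved → body value

REG = 0x13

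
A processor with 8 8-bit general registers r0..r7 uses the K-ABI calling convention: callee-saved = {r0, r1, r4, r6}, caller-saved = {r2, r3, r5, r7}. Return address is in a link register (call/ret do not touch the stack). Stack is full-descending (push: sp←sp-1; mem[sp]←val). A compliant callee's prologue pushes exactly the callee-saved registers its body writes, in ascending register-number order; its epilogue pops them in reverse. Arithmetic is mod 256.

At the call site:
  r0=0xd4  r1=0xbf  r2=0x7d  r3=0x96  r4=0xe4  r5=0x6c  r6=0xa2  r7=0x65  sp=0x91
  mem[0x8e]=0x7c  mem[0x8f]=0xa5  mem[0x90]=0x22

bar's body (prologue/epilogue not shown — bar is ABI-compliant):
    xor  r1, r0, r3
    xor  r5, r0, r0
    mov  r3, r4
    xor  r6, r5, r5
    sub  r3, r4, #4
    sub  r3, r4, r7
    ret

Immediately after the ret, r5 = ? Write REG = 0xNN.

REG = 0x00

prologue: push r1 → mem[0x90]=0xbf, sp=0x90
prologue: push r6 → mem[0x8f]=0xa2, sp=0x8f
body[0] xor  r1, r0, r3 → r1=0x42
body[1] xor  r5, r0, r0 → r5=0x00
body[2] mov  r3, r4 → r3=0xe4
body[3] xor  r6, r5, r5 → r6=0x00
body[4] sub  r3, r4, #4 → r3=0xe0
body[5] sub  r3, r4, r7 → r3=0x7f
epilogue: pop r6=0xa2, sp=0x90
epilogue: pop r1=0xbf, sp=0x91
r5 is caller-saved → body value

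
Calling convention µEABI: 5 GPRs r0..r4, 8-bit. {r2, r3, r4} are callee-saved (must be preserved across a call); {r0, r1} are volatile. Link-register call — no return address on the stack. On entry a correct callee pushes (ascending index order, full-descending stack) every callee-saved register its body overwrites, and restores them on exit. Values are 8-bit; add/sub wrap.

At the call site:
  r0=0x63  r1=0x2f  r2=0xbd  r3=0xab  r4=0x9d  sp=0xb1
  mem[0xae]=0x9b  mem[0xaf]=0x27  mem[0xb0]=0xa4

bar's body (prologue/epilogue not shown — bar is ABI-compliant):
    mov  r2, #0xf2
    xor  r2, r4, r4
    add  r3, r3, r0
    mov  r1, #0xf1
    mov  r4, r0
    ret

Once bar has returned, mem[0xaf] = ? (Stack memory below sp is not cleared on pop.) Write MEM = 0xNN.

prologue: push r2 -> mem[0xb0]=0xbd, sp=0xb0
prologue: push r3 -> mem[0xaf]=0xab, sp=0xaf
prologue: push r4 -> mem[0xae]=0x9d, sp=0xae
body[0] mov  r2, #0xf2 -> r2=0xf2
body[1] xor  r2, r4, r4 -> r2=0x00
body[2] add  r3, r3, r0 -> r3=0x0e
body[3] mov  r1, #0xf1 -> r1=0xf1
body[4] mov  r4, r0 -> r4=0x63
epilogue: pop r4=0x9d, sp=0xaf
epilogue: pop r3=0xab, sp=0xb0
epilogue: pop r2=0xbd, sp=0xb1
prologue pushed ['r2', 'r3', 'r4'] at ['0xb0', '0xaf', '0xae']

MEM = 0xab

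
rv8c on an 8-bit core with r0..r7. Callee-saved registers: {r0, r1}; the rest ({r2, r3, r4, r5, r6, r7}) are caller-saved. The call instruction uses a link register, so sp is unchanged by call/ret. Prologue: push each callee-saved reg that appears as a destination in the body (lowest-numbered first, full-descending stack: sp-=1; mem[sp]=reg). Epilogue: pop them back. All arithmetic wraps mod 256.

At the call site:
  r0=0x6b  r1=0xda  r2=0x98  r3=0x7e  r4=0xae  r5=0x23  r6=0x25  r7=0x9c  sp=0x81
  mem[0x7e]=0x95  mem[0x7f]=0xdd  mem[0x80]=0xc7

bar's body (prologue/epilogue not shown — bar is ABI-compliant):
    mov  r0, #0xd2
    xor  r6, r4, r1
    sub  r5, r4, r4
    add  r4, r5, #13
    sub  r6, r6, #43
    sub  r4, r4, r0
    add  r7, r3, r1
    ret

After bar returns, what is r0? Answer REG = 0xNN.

prologue: push r0 → mem[0x80]=0x6b, sp=0x80
body[0] mov  r0, #0xd2 → r0=0xd2
body[1] xor  r6, r4, r1 → r6=0x74
body[2] sub  r5, r4, r4 → r5=0x00
body[3] add  r4, r5, #13 → r4=0x0d
body[4] sub  r6, r6, #43 → r6=0x49
body[5] sub  r4, r4, r0 → r4=0x3b
body[6] add  r7, r3, r1 → r7=0x58
epilogue: pop r0=0x6b, sp=0x81
r0 is callee-saved → restored

REG = 0x6b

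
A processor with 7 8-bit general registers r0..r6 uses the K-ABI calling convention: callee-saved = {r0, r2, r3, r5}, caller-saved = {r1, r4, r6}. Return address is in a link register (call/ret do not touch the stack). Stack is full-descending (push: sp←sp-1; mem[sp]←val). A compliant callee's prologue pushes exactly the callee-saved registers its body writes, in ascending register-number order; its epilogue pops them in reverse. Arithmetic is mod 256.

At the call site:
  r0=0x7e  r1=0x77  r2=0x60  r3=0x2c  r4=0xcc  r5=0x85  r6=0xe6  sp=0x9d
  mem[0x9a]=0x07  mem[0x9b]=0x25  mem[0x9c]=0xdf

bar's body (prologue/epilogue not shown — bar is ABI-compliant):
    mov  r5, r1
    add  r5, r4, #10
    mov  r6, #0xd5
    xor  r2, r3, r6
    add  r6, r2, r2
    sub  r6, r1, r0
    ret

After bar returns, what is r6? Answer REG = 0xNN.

REG = 0xf9

prologue: push r2 → mem[0x9c]=0x60, sp=0x9c
prologue: push r5 → mem[0x9b]=0x85, sp=0x9b
body[0] mov  r5, r1 → r5=0x77
body[1] add  r5, r4, #10 → r5=0xd6
body[2] mov  r6, #0xd5 → r6=0xd5
body[3] xor  r2, r3, r6 → r2=0xf9
body[4] add  r6, r2, r2 → r6=0xf2
body[5] sub  r6, r1, r0 → r6=0xf9
epilogue: pop r5=0x85, sp=0x9c
epilogue: pop r2=0x60, sp=0x9d
r6 is caller-saved → body value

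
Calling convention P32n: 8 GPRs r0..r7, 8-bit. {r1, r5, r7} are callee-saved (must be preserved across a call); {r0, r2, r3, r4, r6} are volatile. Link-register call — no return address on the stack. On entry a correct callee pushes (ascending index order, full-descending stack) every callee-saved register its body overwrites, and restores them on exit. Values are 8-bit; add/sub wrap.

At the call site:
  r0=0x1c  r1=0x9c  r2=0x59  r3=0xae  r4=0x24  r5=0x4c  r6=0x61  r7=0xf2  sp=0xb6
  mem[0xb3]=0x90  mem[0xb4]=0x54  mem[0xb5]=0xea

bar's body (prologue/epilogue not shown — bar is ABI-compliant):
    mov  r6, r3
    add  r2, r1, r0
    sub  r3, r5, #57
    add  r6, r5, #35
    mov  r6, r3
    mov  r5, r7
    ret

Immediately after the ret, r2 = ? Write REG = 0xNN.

prologue: push r5 -> mem[0xb5]=0x4c, sp=0xb5
body[0] mov  r6, r3 -> r6=0xae
body[1] add  r2, r1, r0 -> r2=0xb8
body[2] sub  r3, r5, #57 -> r3=0x13
body[3] add  r6, r5, #35 -> r6=0x6f
body[4] mov  r6, r3 -> r6=0x13
body[5] mov  r5, r7 -> r5=0xf2
epilogue: pop r5=0x4c, sp=0xb6
r2 is caller-saved -> body value

REG = 0xb8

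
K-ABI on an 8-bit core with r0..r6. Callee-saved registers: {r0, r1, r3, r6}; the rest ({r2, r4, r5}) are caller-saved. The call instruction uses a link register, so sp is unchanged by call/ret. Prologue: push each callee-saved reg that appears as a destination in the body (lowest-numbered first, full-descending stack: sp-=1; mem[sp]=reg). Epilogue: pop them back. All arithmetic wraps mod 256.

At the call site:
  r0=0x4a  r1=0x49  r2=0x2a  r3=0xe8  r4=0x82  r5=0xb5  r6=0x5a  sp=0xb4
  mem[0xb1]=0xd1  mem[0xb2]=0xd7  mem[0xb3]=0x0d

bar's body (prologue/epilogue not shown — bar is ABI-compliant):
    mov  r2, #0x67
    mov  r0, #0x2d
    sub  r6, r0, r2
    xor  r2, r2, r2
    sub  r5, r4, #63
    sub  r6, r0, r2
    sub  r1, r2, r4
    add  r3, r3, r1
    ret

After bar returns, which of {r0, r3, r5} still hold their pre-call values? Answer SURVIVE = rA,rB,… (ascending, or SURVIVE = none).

SURVIVE = r0,r3

prologue: push r0 → mem[0xb3]=0x4a, sp=0xb3
prologue: push r1 → mem[0xb2]=0x49, sp=0xb2
prologue: push r3 → mem[0xb1]=0xe8, sp=0xb1
prologue: push r6 → mem[0xb0]=0x5a, sp=0xb0
body[0] mov  r2, #0x67 → r2=0x67
body[1] mov  r0, #0x2d → r0=0x2d
body[2] sub  r6, r0, r2 → r6=0xc6
body[3] xor  r2, r2, r2 → r2=0x00
body[4] sub  r5, r4, #63 → r5=0x43
body[5] sub  r6, r0, r2 → r6=0x2d
body[6] sub  r1, r2, r4 → r1=0x7e
body[7] add  r3, r3, r1 → r3=0x66
epilogue: pop r6=0x5a, sp=0xb1
epilogue: pop r3=0xe8, sp=0xb2
epilogue: pop r1=0x49, sp=0xb3
epilogue: pop r0=0x4a, sp=0xb4
r0: callee-saved, written=True
r3: callee-saved, written=True
r5: caller-saved, written=True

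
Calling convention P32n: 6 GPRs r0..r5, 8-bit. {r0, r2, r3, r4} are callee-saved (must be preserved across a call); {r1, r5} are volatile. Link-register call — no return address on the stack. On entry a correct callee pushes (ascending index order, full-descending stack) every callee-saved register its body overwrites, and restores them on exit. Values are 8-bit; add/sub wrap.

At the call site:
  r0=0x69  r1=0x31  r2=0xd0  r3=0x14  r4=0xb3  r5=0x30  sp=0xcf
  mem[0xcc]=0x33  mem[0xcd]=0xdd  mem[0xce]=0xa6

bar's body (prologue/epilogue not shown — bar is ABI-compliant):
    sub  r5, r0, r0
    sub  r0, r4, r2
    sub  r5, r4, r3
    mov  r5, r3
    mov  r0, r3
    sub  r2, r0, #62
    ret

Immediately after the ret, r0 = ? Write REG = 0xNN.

REG = 0x69

prologue: push r0 → mem[0xce]=0x69, sp=0xce
prologue: push r2 → mem[0xcd]=0xd0, sp=0xcd
body[0] sub  r5, r0, r0 → r5=0x00
body[1] sub  r0, r4, r2 → r0=0xe3
body[2] sub  r5, r4, r3 → r5=0x9f
body[3] mov  r5, r3 → r5=0x14
body[4] mov  r0, r3 → r0=0x14
body[5] sub  r2, r0, #62 → r2=0xd6
epilogue: pop r2=0xd0, sp=0xce
epilogue: pop r0=0x69, sp=0xcf
r0 is callee-saved → restored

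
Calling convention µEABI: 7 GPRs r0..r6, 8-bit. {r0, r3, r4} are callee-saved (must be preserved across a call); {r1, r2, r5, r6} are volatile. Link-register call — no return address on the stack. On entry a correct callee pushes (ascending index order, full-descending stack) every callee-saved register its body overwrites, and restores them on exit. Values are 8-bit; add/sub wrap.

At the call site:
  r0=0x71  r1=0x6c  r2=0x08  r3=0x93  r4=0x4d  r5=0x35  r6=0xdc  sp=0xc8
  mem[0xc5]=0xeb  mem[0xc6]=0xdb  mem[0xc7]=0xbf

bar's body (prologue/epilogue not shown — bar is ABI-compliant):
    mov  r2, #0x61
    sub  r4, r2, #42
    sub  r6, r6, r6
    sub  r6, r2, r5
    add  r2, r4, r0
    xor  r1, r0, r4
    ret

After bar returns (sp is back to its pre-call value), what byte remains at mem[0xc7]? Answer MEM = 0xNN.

prologue: push r4 → mem[0xc7]=0x4d, sp=0xc7
body[0] mov  r2, #0x61 → r2=0x61
body[1] sub  r4, r2, #42 → r4=0x37
body[2] sub  r6, r6, r6 → r6=0x00
body[3] sub  r6, r2, r5 → r6=0x2c
body[4] add  r2, r4, r0 → r2=0xa8
body[5] xor  r1, r0, r4 → r1=0x46
epilogue: pop r4=0x4d, sp=0xc8
prologue pushed ['r4'] at ['0xc7']

MEM = 0x4d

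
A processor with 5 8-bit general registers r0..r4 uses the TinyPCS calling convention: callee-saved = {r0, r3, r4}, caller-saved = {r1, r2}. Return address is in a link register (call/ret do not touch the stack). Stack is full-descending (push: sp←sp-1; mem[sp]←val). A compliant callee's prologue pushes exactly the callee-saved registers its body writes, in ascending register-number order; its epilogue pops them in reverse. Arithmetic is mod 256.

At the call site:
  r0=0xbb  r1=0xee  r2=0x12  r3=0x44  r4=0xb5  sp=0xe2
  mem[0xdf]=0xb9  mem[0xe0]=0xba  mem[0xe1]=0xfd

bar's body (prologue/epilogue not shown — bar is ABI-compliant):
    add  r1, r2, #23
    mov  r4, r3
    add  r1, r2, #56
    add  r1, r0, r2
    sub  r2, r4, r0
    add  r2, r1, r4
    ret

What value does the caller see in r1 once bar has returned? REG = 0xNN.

prologue: push r4 → mem[0xe1]=0xb5, sp=0xe1
body[0] add  r1, r2, #23 → r1=0x29
body[1] mov  r4, r3 → r4=0x44
body[2] add  r1, r2, #56 → r1=0x4a
body[3] add  r1, r0, r2 → r1=0xcd
body[4] sub  r2, r4, r0 → r2=0x89
body[5] add  r2, r1, r4 → r2=0x11
epilogue: pop r4=0xb5, sp=0xe2
r1 is caller-saved → body value

REG = 0xcd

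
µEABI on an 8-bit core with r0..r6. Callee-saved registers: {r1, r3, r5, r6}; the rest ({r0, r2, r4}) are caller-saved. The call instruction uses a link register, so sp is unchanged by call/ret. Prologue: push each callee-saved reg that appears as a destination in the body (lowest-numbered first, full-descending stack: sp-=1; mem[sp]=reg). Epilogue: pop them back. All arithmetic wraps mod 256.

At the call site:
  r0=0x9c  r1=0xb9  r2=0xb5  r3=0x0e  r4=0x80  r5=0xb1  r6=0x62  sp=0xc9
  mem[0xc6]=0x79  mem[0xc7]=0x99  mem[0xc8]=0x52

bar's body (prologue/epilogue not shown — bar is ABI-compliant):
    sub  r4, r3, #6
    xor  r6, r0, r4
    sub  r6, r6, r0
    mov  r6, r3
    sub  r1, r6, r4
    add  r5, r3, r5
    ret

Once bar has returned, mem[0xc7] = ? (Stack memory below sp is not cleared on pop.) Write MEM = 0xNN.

MEM = 0xb1

prologue: push r1 → mem[0xc8]=0xb9, sp=0xc8
prologue: push r5 → mem[0xc7]=0xb1, sp=0xc7
prologue: push r6 → mem[0xc6]=0x62, sp=0xc6
body[0] sub  r4, r3, #6 → r4=0x08
body[1] xor  r6, r0, r4 → r6=0x94
body[2] sub  r6, r6, r0 → r6=0xf8
body[3] mov  r6, r3 → r6=0x0e
body[4] sub  r1, r6, r4 → r1=0x06
body[5] add  r5, r3, r5 → r5=0xbf
epilogue: pop r6=0x62, sp=0xc7
epilogue: pop r5=0xb1, sp=0xc8
epilogue: pop r1=0xb9, sp=0xc9
prologue pushed ['r1', 'r5', 'r6'] at ['0xc8', '0xc7', '0xc6']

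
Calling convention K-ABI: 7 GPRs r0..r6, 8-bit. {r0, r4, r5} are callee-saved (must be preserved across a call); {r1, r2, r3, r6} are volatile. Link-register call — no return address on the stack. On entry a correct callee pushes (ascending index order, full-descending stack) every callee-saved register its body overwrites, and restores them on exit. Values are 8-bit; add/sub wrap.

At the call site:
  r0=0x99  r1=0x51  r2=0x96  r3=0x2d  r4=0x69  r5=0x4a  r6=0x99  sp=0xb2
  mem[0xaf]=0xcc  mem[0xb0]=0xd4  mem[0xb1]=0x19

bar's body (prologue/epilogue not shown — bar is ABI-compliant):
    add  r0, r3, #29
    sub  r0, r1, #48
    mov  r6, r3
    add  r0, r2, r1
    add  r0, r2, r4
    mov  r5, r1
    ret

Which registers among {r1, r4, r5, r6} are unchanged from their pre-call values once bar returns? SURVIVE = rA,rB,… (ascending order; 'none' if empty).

SURVIVE = r1,r4,r5

prologue: push r0 -> mem[0xb1]=0x99, sp=0xb1
prologue: push r5 -> mem[0xb0]=0x4a, sp=0xb0
body[0] add  r0, r3, #29 -> r0=0x4a
body[1] sub  r0, r1, #48 -> r0=0x21
body[2] mov  r6, r3 -> r6=0x2d
body[3] add  r0, r2, r1 -> r0=0xe7
body[4] add  r0, r2, r4 -> r0=0xff
body[5] mov  r5, r1 -> r5=0x51
epilogue: pop r5=0x4a, sp=0xb1
epilogue: pop r0=0x99, sp=0xb2
r1: caller-saved, written=False
r4: callee-saved, written=False
r5: callee-saved, written=True
r6: caller-saved, written=True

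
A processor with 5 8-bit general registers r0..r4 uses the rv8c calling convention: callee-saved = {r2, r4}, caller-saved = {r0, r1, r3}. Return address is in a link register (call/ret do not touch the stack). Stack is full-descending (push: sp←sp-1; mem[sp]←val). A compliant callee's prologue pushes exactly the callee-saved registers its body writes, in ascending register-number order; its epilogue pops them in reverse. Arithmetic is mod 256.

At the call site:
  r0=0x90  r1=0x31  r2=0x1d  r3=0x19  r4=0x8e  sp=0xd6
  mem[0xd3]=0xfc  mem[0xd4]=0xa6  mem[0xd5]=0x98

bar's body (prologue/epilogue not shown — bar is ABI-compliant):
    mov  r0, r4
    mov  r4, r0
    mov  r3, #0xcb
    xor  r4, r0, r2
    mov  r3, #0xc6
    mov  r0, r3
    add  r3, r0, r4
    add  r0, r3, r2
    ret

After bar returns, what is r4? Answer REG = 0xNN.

REG = 0x8e

prologue: push r4 → mem[0xd5]=0x8e, sp=0xd5
body[0] mov  r0, r4 → r0=0x8e
body[1] mov  r4, r0 → r4=0x8e
body[2] mov  r3, #0xcb → r3=0xcb
body[3] xor  r4, r0, r2 → r4=0x93
body[4] mov  r3, #0xc6 → r3=0xc6
body[5] mov  r0, r3 → r0=0xc6
body[6] add  r3, r0, r4 → r3=0x59
body[7] add  r0, r3, r2 → r0=0x76
epilogue: pop r4=0x8e, sp=0xd6
r4 is callee-saved → restored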